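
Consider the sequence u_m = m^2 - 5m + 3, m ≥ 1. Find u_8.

27

u_8 = 1·8^2 - 5·8 + 3 = 27.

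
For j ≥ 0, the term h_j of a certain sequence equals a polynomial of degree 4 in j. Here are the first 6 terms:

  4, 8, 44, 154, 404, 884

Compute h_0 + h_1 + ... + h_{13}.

102158

1st diffs: 4, 36, 110, 250, 480.
2nd diffs: 32, 74, 140, 230.
3rd diffs: 42, 66, 90.
4th diffs: 24, 24 (constant).
Newton forward-difference form: h_j = 4 + 4·C(j,1) + 32·C(j,2) + 42·C(j,3) + 24·C(j,4).
Continuing: …, 1708, 3014, 4964, 7744, …, h_{13} = 31724.
Summing j = 0..13 (14 terms) gives 102158.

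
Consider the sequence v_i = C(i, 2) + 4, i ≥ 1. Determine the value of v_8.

C(8, 2) = 28, so v_8 = 32.

32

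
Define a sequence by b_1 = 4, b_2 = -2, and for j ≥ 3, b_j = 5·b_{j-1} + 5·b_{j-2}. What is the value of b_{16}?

Applying the relation repeatedly:
b_3 = 10  b_4 = 40  b_5 = 250  …  b_{13} = 342062500  b_{14} = 2002468750  b_{15} = 11722656250  b_{16} = 68625625000.

68625625000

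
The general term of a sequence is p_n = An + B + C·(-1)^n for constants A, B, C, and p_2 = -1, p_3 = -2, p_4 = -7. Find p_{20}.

At n = 2, 3, 4: 2A + B + C = -1; 3A + B - C = -2; 4A + B + C = -7.
Subtracting the first from the second: A - 2C = -1.
Subtracting the second from the third: A + 2C = -5.
Solving: C = -1, A = -3, then B = 6.
So p_n = -3·n + 6 + (-1)·(-1)^n; at n=20 this is -55.

-55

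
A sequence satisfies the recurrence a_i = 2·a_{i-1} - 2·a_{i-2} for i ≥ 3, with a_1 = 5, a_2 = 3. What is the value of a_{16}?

Step forward from the initial values:
a_3 = -4; a_4 = -14; a_5 = -20; …; a_{13} = -320; a_{14} = -192; a_{15} = 256; a_{16} = 896.

896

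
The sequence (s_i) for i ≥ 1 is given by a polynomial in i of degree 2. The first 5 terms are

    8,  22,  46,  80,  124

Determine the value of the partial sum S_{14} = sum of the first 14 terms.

5026

1st diffs: 14, 24, 34, 44.
2nd diffs: 10, 10, 10 (constant).
So s_i = 5i^2 - i + 4.
Continuing: …, 178, 242, 316, 400, …, s_{14} = 970.
Summing i = 1..14 (14 terms) gives 5026.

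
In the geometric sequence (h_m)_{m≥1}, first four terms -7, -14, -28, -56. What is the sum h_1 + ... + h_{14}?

-114681

Common ratio r = 2.
h_m = (-7)·2^(m-1).
S = (-7)·(2^14 - 1)/(2 - 1) = (-7)·(16384 - 1)/(1) = -114681.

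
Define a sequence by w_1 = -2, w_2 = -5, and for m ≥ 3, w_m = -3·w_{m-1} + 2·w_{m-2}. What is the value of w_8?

Iterate the recurrence:
w_3 = 11;  w_4 = -43;  w_5 = 151;  w_6 = -539;  w_7 = 1919;  w_8 = -6835.

-6835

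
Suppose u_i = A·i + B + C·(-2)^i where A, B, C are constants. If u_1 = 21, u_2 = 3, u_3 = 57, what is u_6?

At i = 1, 2, 3: A + B - 2C = 21; 2A + B + 4C = 3; 3A + B - 8C = 57.
Subtracting the first from the second: A + 6C = -18.
Subtracting the second from the third: A - 12C = 54.
Solving: C = -4, A = 6, then B = 7.
Therefore u_6 = 36 + 7 + (-4)·64 = -213.

-213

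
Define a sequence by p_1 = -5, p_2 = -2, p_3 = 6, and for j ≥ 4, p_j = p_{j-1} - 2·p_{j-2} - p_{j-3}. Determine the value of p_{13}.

Step forward from the initial values:
p_4 = 15;  p_5 = 5;  p_6 = -31;  p_7 = -56;  p_8 = 1;  p_9 = 144;  p_{10} = 198;  p_{11} = -91;  p_{12} = -631;  p_{13} = -647.

-647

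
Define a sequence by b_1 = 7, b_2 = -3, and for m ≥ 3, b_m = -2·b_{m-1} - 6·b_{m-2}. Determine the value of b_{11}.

b_3 = -36;  b_4 = 90;  b_5 = 36;  b_6 = -612;  b_7 = 1008;  b_8 = 1656;  b_9 = -9360;  b_{10} = 8784;  b_{11} = 38592.

38592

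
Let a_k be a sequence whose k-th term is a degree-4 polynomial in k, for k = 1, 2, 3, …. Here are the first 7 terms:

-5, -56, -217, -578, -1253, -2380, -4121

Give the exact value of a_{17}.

1st diffs: -51, -161, -361, -675, -1127, -1741.
2nd diffs: -110, -200, -314, -452, -614.
3rd diffs: -90, -114, -138, -162.
4th diffs: -24, -24, -24 (constant).
Newton forward-difference form: a_k = -5 + (-51)·C(k-1,1) + (-110)·C(k-1,2) + (-90)·C(k-1,3) + (-24)·C(k-1,4).
At k = 17: k-1 = 16, so a_{17} = -5 - 816 - 13200 - 50400 - 43680 = -108101.

-108101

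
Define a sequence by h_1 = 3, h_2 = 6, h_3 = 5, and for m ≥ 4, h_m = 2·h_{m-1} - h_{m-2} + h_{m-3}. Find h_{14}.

Iterate the recurrence:
h_4 = 7;  h_5 = 15;  h_6 = 28;  …;  h_{11} = 451;  h_{12} = 791;  h_{13} = 1388;  h_{14} = 2436.

2436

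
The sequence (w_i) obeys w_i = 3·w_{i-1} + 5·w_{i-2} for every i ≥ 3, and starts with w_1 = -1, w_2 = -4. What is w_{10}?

Compute successive terms:
w_3 = -17;  w_4 = -71;  w_5 = -298;  w_6 = -1249;  w_7 = -5237;  w_8 = -21956;  w_9 = -92053;  w_{10} = -385939.

-385939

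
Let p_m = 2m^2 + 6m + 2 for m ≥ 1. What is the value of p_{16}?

610

p_{16} = 2·16^2 + 6·16 + 2 = 610.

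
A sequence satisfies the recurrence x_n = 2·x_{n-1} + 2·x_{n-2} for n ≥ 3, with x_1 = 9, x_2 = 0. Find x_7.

x_3 = 18; x_4 = 36; x_5 = 108; x_6 = 288; x_7 = 792.

792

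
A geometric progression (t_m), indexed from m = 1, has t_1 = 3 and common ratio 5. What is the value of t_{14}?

t_m = 3·5^(m-1).
t_{14} = 3·5^13 = 3662109375.

3662109375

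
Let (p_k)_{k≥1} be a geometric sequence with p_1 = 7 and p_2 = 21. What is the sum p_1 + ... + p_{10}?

206668

Common ratio r = 3.
p_k = 7·3^(k-1).
S = 7·(3^10 - 1)/(3 - 1) = 7·(59049 - 1)/(2) = 206668.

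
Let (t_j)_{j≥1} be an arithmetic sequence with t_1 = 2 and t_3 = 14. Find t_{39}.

Common difference d = (14 - 2) / (3 - 1) = 6.
t_j = 2 + (j - 1)·6.
t_{39} = 2 + 38·6 = 230.

230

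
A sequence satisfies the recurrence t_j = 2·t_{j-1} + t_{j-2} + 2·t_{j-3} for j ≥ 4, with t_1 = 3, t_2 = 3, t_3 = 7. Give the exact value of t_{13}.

Iterate the recurrence:
t_4 = 23  t_5 = 59  t_6 = 155  t_7 = 415  t_8 = 1103  t_9 = 2931  t_{10} = 7795  t_{11} = 20727  t_{12} = 55111  t_{13} = 146539.

146539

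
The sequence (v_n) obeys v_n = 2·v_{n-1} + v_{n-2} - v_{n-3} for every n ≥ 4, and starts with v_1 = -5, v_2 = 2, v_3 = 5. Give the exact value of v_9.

972

Compute successive terms:
v_4 = 17;  v_5 = 37;  v_6 = 86;  v_7 = 192;  v_8 = 433;  v_9 = 972.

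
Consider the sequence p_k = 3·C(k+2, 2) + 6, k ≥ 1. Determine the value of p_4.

C(6, 2) = 15, so p_4 = 51.

51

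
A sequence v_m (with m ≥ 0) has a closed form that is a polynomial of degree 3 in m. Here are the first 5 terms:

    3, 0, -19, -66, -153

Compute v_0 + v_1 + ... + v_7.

1st diffs: -3, -19, -47, -87.
2nd diffs: -16, -28, -40.
3rd diffs: -12, -12 (constant).
Newton forward-difference form: v_m = 3 + (-3)·C(m,1) + (-16)·C(m,2) + (-12)·C(m,3).
Continuing: -292, -495, -774.
Summing m = 0..7 (8 terms) gives -1796.

-1796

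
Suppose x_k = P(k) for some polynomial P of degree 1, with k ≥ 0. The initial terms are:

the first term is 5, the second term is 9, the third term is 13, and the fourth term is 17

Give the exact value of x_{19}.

1st diffs: 4, 4, 4 (constant).
So x_k = 4k + 5.
Evaluating at k = 19 gives x_{19} = 81.

81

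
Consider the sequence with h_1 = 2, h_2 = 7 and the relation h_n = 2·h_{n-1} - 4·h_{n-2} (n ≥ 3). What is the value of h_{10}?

-1024

Step forward from the initial values:
h_3 = 6;  h_4 = -16;  h_5 = -56;  h_6 = -48;  h_7 = 128;  h_8 = 448;  h_9 = 384;  h_{10} = -1024.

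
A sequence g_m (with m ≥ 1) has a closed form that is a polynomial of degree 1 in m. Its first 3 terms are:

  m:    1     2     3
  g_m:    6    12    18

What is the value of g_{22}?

132

1st diffs: 6, 6 (constant).
So g_m = 6m.
Evaluating at m = 22 gives g_{22} = 132.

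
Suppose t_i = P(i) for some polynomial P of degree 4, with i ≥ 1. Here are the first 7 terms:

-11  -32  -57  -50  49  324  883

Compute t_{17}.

1st diffs: -21, -25, 7, 99, 275, 559.
2nd diffs: -4, 32, 92, 176, 284.
3rd diffs: 36, 60, 84, 108.
4th diffs: 24, 24, 24 (constant).
So t_i = i^4 - 4i^3 - 3i^2 + i - 6.
Evaluating at i = 17 gives t_{17} = 63013.

63013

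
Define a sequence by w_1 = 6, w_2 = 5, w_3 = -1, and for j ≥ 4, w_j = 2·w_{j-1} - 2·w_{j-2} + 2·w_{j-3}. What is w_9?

44

w_4 = 0, w_5 = 12, w_6 = 22, w_7 = 20, w_8 = 20, w_9 = 44.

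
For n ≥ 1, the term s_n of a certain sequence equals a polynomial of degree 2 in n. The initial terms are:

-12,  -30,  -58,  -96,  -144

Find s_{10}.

-534

1st diffs: -18, -28, -38, -48.
2nd diffs: -10, -10, -10 (constant).
Newton forward-difference form: s_n = -12 + (-18)·C(n-1,1) + (-10)·C(n-1,2).
At n = 10: n-1 = 9, so s_{10} = -12 - 162 - 360 = -534.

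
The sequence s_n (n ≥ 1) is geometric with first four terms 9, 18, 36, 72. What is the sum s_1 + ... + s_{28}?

Common ratio r = 2.
s_n = 9·2^(n-1).
S = 9·(2^28 - 1)/(2 - 1) = 9·(268435456 - 1)/(1) = 2415919095.

2415919095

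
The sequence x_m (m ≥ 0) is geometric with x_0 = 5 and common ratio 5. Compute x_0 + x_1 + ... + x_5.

19530

x_m = 5·5^(m-0).
S = 5·(5^6 - 1)/(5 - 1) = 5·(15625 - 1)/(4) = 19530.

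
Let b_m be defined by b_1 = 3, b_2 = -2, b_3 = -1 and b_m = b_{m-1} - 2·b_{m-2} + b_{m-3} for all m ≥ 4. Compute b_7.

Applying the relation repeatedly:
b_4 = 6;  b_5 = 6;  b_6 = -7;  b_7 = -13.

-13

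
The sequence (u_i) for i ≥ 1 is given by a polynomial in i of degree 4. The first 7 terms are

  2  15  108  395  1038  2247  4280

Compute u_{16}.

125987

1st diffs: 13, 93, 287, 643, 1209, 2033.
2nd diffs: 80, 194, 356, 566, 824.
3rd diffs: 114, 162, 210, 258.
4th diffs: 48, 48, 48 (constant).
Newton forward-difference form: u_i = 2 + 13·C(i-1,1) + 80·C(i-1,2) + 114·C(i-1,3) + 48·C(i-1,4).
At i = 16: i-1 = 15, so u_{16} = 2 + 195 + 8400 + 51870 + 65520 = 125987.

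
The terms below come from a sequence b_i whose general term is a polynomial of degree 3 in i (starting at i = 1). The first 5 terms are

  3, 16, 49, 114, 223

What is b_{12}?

3226

1st diffs: 13, 33, 65, 109.
2nd diffs: 20, 32, 44.
3rd diffs: 12, 12 (constant).
Newton forward-difference form: b_i = 3 + 13·C(i-1,1) + 20·C(i-1,2) + 12·C(i-1,3).
At i = 12: i-1 = 11, so b_{12} = 3 + 143 + 1100 + 1980 = 3226.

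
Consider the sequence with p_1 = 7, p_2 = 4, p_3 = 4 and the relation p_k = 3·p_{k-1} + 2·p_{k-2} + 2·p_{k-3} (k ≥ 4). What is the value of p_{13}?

4016002

p_4 = 34; p_5 = 118; p_6 = 430; p_7 = 1594; p_8 = 5878; p_9 = 21682; p_{10} = 79990; p_{11} = 295090; p_{12} = 1088614; p_{13} = 4016002.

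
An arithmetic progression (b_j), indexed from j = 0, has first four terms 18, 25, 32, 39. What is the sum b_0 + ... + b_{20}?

1848

Common difference d = 7.
b_j = 18 + (j - 0)·7.
b_{20} = 158; S = 21·(18 + 158)/2 = 1848.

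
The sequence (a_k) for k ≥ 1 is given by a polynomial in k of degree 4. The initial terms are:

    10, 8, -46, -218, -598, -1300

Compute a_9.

1st diffs: -2, -54, -172, -380, -702.
2nd diffs: -52, -118, -208, -322.
3rd diffs: -66, -90, -114.
4th diffs: -24, -24 (constant).
Newton forward-difference form: a_k = 10 + (-2)·C(k-1,1) + (-52)·C(k-1,2) + (-66)·C(k-1,3) + (-24)·C(k-1,4).
At k = 9: k-1 = 8, so a_9 = 10 - 16 - 1456 - 3696 - 1680 = -6838.

-6838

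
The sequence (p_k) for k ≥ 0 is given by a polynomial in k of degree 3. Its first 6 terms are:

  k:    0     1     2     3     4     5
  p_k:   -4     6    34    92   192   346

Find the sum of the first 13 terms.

14456

1st diffs: 10, 28, 58, 100, 154.
2nd diffs: 18, 30, 42, 54.
3rd diffs: 12, 12, 12 (constant).
So p_k = 2k^3 + 3k^2 + 5k - 4.
Continuing: …, 566, 864, 1252, 1742, …, p_{12} = 3944.
Summing k = 0..12 (13 terms) gives 14456.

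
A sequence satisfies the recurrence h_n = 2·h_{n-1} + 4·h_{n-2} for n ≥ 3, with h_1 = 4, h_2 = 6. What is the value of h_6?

864

Iterate the recurrence:
h_3 = 28; h_4 = 80; h_5 = 272; h_6 = 864.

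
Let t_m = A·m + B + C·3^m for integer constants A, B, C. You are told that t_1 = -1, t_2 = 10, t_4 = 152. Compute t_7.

Plug in m = 1, 2, 4: A + B + 3C = -1; 2A + B + 9C = 10; 4A + B + 81C = 152.
Subtracting the first from the second: A + 6C = 11.
Subtracting the second from the third: 2A + 72C = 142.
Solving: C = 2, A = -1, then B = -6.
Hence t_7 = -1·7 + (-6) + 2·2187 = 4361.

4361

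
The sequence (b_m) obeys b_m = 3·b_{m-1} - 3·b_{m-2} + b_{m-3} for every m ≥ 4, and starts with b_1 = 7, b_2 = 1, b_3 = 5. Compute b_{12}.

b_4 = 19, b_5 = 43, b_6 = 77, b_7 = 121, b_8 = 175, b_9 = 239, b_{10} = 313, b_{11} = 397, b_{12} = 491.

491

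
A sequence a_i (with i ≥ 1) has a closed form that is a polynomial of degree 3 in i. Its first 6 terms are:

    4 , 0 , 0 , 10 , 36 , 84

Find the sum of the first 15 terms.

1st diffs: -4, 0, 10, 26, 48.
2nd diffs: 4, 10, 16, 22.
3rd diffs: 6, 6, 6 (constant).
Newton forward-difference form: a_i = 4 + (-4)·C(i-1,1) + 4·C(i-1,2) + 6·C(i-1,3).
Continuing: …, 160, 270, 420, 616, …, a_{15} = 2496.
Summing i = 1..15 (15 terms) gives 9650.

9650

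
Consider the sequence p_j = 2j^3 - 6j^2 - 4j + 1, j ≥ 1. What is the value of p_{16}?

6593

p_{16} = 2·16^3 - 6·16^2 - 4·16 + 1 = 6593.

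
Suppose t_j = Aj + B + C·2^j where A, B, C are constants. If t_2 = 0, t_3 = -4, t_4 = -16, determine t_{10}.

-2008

Plug in j = 2, 3, 4: 2A + B + 4C = 0; 3A + B + 8C = -4; 4A + B + 16C = -16.
Subtracting the first from the second: A + 4C = -4.
Subtracting the second from the third: A + 8C = -12.
Solving: C = -2, A = 4, then B = 0.
Therefore t_{10} = 40 + 0 + (-2)·1024 = -2008.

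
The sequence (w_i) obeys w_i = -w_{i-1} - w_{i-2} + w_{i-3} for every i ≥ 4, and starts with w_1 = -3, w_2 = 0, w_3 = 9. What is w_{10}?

-84

Applying the relation repeatedly:
w_4 = -12; w_5 = 3; w_6 = 18; w_7 = -33; w_8 = 18; w_9 = 33; w_{10} = -84.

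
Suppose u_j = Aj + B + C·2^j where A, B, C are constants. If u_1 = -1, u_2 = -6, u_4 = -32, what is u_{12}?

Plug in j = 1, 2, 4: A + B + 2C = -1; 2A + B + 4C = -6; 4A + B + 16C = -32.
Subtracting the first from the second: A + 2C = -5.
Subtracting the second from the third: 2A + 12C = -26.
Solving: C = -2, A = -1, then B = 4.
So u_j = -1·j + 4 + (-2)·2^j; at j=12 this is -8200.

-8200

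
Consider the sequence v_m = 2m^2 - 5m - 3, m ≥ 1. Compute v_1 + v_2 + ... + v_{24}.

Over m = 1..24: Σm = 300, Σm² = 4900.
Total = (2)·4900 + (-5)·300 + (-3)·24 = 8228.

8228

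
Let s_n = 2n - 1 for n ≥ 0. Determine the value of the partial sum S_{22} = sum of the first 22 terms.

Over n = 0..21: Σn = 231.
Total = (2)·231 + (-1)·22 = 440.

440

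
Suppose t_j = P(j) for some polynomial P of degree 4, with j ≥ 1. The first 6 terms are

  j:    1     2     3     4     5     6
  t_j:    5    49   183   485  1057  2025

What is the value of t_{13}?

35513

1st diffs: 44, 134, 302, 572, 968.
2nd diffs: 90, 168, 270, 396.
3rd diffs: 78, 102, 126.
4th diffs: 24, 24 (constant).
Newton forward-difference form: t_j = 5 + 44·C(j-1,1) + 90·C(j-1,2) + 78·C(j-1,3) + 24·C(j-1,4).
At j = 13: j-1 = 12, so t_{13} = 5 + 528 + 5940 + 17160 + 11880 = 35513.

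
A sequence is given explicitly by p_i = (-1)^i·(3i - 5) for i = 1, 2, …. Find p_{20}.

55

(-1)^20 = 1; 3i - 5 at i=20 is 55; so p_{20} = 55.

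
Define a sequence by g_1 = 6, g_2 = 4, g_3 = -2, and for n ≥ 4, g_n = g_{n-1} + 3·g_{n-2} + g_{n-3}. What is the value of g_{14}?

60204

Applying the relation repeatedly:
g_4 = 16;  g_5 = 14;  g_6 = 60;  …;  g_{11} = 4270;  g_{12} = 10336;  g_{13} = 24926;  g_{14} = 60204.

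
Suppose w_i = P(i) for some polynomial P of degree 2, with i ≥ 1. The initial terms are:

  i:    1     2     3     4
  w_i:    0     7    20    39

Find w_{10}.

1st diffs: 7, 13, 19.
2nd diffs: 6, 6 (constant).
Newton forward-difference form: w_i = 7·C(i-1,1) + 6·C(i-1,2).
At i = 10: i-1 = 9, so w_{10} = 63 + 216 = 279.

279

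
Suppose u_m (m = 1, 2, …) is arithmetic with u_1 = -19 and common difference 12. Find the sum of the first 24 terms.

2856

u_m = -19 + (m - 1)·12.
u_{24} = 257; S = 24·(-19 + 257)/2 = 2856.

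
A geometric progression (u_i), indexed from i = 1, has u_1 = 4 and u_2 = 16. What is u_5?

Common ratio r = 4.
u_i = 4·4^(i-1).
u_5 = 4·4^4 = 1024.

1024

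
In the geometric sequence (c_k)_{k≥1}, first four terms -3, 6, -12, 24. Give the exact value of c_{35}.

Common ratio r = -2.
c_k = (-3)·(-2)^(k-1).
c_{35} = (-3)·(-2)^34 = -51539607552.

-51539607552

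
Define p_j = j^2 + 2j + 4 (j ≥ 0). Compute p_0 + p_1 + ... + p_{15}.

Over j = 0..15: Σj = 120, Σj² = 1240.
Total = (1)·1240 + (2)·120 + (4)·16 = 1544.

1544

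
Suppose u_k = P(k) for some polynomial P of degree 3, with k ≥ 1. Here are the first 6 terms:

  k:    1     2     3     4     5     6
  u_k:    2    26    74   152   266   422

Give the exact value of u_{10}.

1586

1st diffs: 24, 48, 78, 114, 156.
2nd diffs: 24, 30, 36, 42.
3rd diffs: 6, 6, 6 (constant).
Newton forward-difference form: u_k = 2 + 24·C(k-1,1) + 24·C(k-1,2) + 6·C(k-1,3).
At k = 10: k-1 = 9, so u_{10} = 2 + 216 + 864 + 504 = 1586.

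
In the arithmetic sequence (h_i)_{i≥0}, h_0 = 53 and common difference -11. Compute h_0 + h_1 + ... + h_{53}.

h_i = 53 + (i - 0)·(-11).
h_{53} = -530; S = 54·(53 + (-530))/2 = -12879.

-12879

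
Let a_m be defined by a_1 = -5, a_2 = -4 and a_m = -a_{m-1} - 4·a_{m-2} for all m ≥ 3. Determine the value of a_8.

Iterate the recurrence:
a_3 = 24;  a_4 = -8;  a_5 = -88;  a_6 = 120;  a_7 = 232;  a_8 = -712.

-712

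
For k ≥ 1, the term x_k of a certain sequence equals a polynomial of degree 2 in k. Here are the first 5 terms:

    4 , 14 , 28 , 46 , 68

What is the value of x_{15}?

1st diffs: 10, 14, 18, 22.
2nd diffs: 4, 4, 4 (constant).
So x_k = 2k^2 + 4k - 2.
Evaluating at k = 15 gives x_{15} = 508.

508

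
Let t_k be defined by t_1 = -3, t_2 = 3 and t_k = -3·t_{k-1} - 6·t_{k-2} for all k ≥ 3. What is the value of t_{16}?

Compute successive terms:
t_3 = 9;  t_4 = -45;  t_5 = 81;  …;  t_{13} = -28431;  t_{14} = 317115;  t_{15} = -780759;  t_{16} = 439587.

439587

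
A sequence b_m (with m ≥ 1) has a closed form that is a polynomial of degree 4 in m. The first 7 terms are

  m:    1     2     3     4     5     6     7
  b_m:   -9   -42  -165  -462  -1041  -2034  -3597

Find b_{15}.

1st diffs: -33, -123, -297, -579, -993, -1563.
2nd diffs: -90, -174, -282, -414, -570.
3rd diffs: -84, -108, -132, -156.
4th diffs: -24, -24, -24 (constant).
So b_m = -m^4 - 4m^3 + 4m^2 - 2m - 6.
Evaluating at m = 15 gives b_{15} = -63261.

-63261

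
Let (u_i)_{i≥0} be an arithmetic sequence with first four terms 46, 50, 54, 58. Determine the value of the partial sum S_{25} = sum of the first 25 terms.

2350

Common difference d = 4.
u_i = 46 + (i - 0)·4.
u_{24} = 142; S = 25·(46 + 142)/2 = 2350.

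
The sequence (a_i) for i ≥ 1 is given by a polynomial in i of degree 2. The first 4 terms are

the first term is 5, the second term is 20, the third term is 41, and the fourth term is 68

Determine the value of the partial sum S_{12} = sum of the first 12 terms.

1st diffs: 15, 21, 27.
2nd diffs: 6, 6 (constant).
So a_i = 3i^2 + 6i - 4.
Continuing: …, 101, 140, 185, 236, …, a_{12} = 500.
Summing i = 1..12 (12 terms) gives 2370.

2370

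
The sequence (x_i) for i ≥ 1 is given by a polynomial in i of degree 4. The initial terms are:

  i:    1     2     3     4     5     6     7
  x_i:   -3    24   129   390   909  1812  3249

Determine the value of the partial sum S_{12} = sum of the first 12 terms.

1st diffs: 27, 105, 261, 519, 903, 1437.
2nd diffs: 78, 156, 258, 384, 534.
3rd diffs: 78, 102, 126, 150.
4th diffs: 24, 24, 24 (constant).
Newton forward-difference form: x_i = -3 + 27·C(i-1,1) + 78·C(i-1,2) + 78·C(i-1,3) + 24·C(i-1,4).
Continuing: …, 5394, 8445, 12624, 18177, …, x_{12} = 25374.
Summing i = 1..12 (12 terms) gives 76524.

76524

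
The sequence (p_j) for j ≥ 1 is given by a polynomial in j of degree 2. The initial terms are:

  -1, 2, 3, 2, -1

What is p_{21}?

1st diffs: 3, 1, -1, -3.
2nd diffs: -2, -2, -2 (constant).
Newton forward-difference form: p_j = -1 + 3·C(j-1,1) + (-2)·C(j-1,2).
At j = 21: j-1 = 20, so p_{21} = -1 + 60 - 380 = -321.

-321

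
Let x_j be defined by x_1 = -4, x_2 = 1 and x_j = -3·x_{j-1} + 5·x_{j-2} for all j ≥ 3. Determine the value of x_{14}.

132514201

Compute successive terms:
x_3 = -23  x_4 = 74  x_5 = -337  …  x_{11} = -1798133  x_{12} = 7538729  x_{13} = -31606852  x_{14} = 132514201.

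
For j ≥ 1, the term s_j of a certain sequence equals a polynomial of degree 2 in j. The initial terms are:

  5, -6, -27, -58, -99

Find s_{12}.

1st diffs: -11, -21, -31, -41.
2nd diffs: -10, -10, -10 (constant).
Newton forward-difference form: s_j = 5 + (-11)·C(j-1,1) + (-10)·C(j-1,2).
At j = 12: j-1 = 11, so s_{12} = 5 - 121 - 550 = -666.

-666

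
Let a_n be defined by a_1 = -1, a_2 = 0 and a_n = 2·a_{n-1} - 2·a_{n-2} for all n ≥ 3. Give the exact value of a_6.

Step forward from the initial values:
a_3 = 2  a_4 = 4  a_5 = 4  a_6 = 0.

0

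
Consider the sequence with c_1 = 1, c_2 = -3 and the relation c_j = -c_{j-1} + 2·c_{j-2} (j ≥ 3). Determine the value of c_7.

85

c_3 = 5, c_4 = -11, c_5 = 21, c_6 = -43, c_7 = 85.
(Characteristic roots are 1 and -2.)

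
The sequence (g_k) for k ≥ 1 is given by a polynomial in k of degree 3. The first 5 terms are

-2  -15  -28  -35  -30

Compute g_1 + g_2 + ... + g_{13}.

3250

1st diffs: -13, -13, -7, 5.
2nd diffs: 0, 6, 12.
3rd diffs: 6, 6 (constant).
Newton forward-difference form: g_k = -2 + (-13)·C(k-1,1) + 6·C(k-1,3).
Continuing: …, -7, 40, 117, 230, …, g_{13} = 1162.
Summing k = 1..13 (13 terms) gives 3250.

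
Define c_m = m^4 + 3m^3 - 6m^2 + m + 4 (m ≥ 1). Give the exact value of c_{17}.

c_{17} = 1·17^4 + 3·17^3 - 6·17^2 + 1·17 + 4 = 96547.

96547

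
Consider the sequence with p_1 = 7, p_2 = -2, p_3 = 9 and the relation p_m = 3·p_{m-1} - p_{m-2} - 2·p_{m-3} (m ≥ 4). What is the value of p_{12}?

7467

Step forward from the initial values:
p_4 = 15; p_5 = 40; p_6 = 87; p_7 = 191; p_8 = 406; p_9 = 853; p_{10} = 1771; p_{11} = 3648; p_{12} = 7467.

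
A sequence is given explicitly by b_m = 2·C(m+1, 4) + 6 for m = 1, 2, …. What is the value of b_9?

C(10, 4) = 210, so b_9 = 426.

426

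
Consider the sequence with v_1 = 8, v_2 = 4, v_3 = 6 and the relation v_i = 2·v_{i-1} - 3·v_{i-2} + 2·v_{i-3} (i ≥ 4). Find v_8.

-16

Step forward from the initial values:
v_4 = 16, v_5 = 22, v_6 = 8, v_7 = -18, v_8 = -16.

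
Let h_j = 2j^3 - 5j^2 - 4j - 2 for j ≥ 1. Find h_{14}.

4450

h_{14} = 2·14^3 - 5·14^2 - 4·14 - 2 = 4450.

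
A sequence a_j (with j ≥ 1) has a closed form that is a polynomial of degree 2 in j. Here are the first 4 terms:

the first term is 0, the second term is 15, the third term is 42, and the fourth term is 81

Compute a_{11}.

690

1st diffs: 15, 27, 39.
2nd diffs: 12, 12 (constant).
Newton forward-difference form: a_j = 15·C(j-1,1) + 12·C(j-1,2).
At j = 11: j-1 = 10, so a_{11} = 150 + 540 = 690.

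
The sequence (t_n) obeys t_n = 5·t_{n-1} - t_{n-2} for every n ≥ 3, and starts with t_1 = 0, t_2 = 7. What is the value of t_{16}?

Applying the relation repeatedly:
t_3 = 35;  t_4 = 168;  t_5 = 805;  …;  t_{13} = 223571040;  t_{14} = 1071193207;  t_{15} = 5132394995;  t_{16} = 24590781768.

24590781768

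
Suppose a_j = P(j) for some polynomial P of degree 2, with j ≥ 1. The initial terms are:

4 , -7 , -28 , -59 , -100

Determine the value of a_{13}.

-788

1st diffs: -11, -21, -31, -41.
2nd diffs: -10, -10, -10 (constant).
Newton forward-difference form: a_j = 4 + (-11)·C(j-1,1) + (-10)·C(j-1,2).
At j = 13: j-1 = 12, so a_{13} = 4 - 132 - 660 = -788.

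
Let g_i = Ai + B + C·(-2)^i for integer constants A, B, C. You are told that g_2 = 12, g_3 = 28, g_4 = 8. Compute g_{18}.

Write the equations: 2A + B + 4C = 12; 3A + B - 8C = 28; 4A + B + 16C = 8.
Subtracting the first from the second: A - 12C = 16.
Subtracting the second from the third: A + 24C = -20.
Solving: C = -1, A = 4, then B = 8.
So g_i = 4·i + 8 + (-1)·(-2)^i; at i=18 this is -262064.

-262064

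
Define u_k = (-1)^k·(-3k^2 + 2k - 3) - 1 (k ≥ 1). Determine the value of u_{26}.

-1980

(-1)^26 = 1; -3k^2 + 2k - 3 at k=26 is -1979; so u_{26} = -1980.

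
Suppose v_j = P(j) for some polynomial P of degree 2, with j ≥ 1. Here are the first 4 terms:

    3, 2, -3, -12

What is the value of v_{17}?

1st diffs: -1, -5, -9.
2nd diffs: -4, -4 (constant).
Newton forward-difference form: v_j = 3 + (-1)·C(j-1,1) + (-4)·C(j-1,2).
At j = 17: j-1 = 16, so v_{17} = 3 - 16 - 480 = -493.

-493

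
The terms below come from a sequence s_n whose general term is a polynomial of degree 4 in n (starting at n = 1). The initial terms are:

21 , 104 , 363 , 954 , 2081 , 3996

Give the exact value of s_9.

17709

1st diffs: 83, 259, 591, 1127, 1915.
2nd diffs: 176, 332, 536, 788.
3rd diffs: 156, 204, 252.
4th diffs: 48, 48 (constant).
Newton forward-difference form: s_n = 21 + 83·C(n-1,1) + 176·C(n-1,2) + 156·C(n-1,3) + 48·C(n-1,4).
At n = 9: n-1 = 8, so s_9 = 21 + 664 + 4928 + 8736 + 3360 = 17709.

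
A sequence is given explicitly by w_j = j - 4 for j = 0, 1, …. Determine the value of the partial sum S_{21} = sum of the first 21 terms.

126

Over j = 0..20: Σj = 210.
Total = (1)·210 + (-4)·21 = 126.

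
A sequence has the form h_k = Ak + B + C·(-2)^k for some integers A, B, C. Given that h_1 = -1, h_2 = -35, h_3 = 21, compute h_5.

133

The three given values yield: A + B - 2C = -1; 2A + B + 4C = -35; 3A + B - 8C = 21.
Subtracting the first from the second: A + 6C = -34.
Subtracting the second from the third: A - 12C = 56.
Solving: C = -5, A = -4, then B = -7.
So h_k = -4·k + (-7) + (-5)·(-2)^k; at k=5 this is 133.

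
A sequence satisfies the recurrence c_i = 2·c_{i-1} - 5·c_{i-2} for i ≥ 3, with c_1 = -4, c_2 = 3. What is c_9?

3284

Iterate the recurrence:
c_3 = 26  c_4 = 37  c_5 = -56  c_6 = -297  c_7 = -314  c_8 = 857  c_9 = 3284.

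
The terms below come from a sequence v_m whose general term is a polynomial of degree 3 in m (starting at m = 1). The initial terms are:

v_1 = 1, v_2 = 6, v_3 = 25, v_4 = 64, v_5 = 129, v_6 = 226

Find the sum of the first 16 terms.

1st diffs: 5, 19, 39, 65, 97.
2nd diffs: 14, 20, 26, 32.
3rd diffs: 6, 6, 6 (constant).
Newton forward-difference form: v_m = 1 + 5·C(m-1,1) + 14·C(m-1,2) + 6·C(m-1,3).
Continuing: …, 361, 540, 769, 1054, …, v_{16} = 4276.
Summing m = 1..16 (16 terms) gives 19376.

19376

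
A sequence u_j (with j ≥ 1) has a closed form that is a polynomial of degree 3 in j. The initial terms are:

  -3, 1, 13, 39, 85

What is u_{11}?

1117

1st diffs: 4, 12, 26, 46.
2nd diffs: 8, 14, 20.
3rd diffs: 6, 6 (constant).
So u_j = j^3 - 2j^2 + 3j - 5.
Evaluating at j = 11 gives u_{11} = 1117.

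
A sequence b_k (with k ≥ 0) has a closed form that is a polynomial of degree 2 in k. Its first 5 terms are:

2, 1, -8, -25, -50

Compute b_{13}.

1st diffs: -1, -9, -17, -25.
2nd diffs: -8, -8, -8 (constant).
Newton forward-difference form: b_k = 2 + (-1)·C(k,1) + (-8)·C(k,2).
At k = 13: k = 13, so b_{13} = 2 - 13 - 624 = -635.

-635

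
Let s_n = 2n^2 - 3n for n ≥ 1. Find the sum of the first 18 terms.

Over n = 1..18: Σn = 171, Σn² = 2109.
Total = (2)·2109 + (-3)·171 = 3705.

3705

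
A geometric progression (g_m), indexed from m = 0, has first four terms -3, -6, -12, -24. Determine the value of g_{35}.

-103079215104

Common ratio r = 2.
g_m = (-3)·2^(m-0).
g_{35} = (-3)·2^35 = -103079215104.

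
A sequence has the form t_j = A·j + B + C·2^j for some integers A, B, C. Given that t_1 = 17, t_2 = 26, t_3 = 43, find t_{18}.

At j = 1, 2, 3: A + B + 2C = 17; 2A + B + 4C = 26; 3A + B + 8C = 43.
Subtracting the first from the second: A + 2C = 9.
Subtracting the second from the third: A + 4C = 17.
Solving: C = 4, A = 1, then B = 8.
So t_j = 1·j + 8 + 4·2^j; at j=18 this is 1048602.

1048602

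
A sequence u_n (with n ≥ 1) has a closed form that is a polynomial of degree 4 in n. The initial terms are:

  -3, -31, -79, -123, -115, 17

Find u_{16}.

1st diffs: -28, -48, -44, 8, 132.
2nd diffs: -20, 4, 52, 124.
3rd diffs: 24, 48, 72.
4th diffs: 24, 24 (constant).
Newton forward-difference form: u_n = -3 + (-28)·C(n-1,1) + (-20)·C(n-1,2) + 24·C(n-1,3) + 24·C(n-1,4).
At n = 16: n-1 = 15, so u_{16} = -3 - 420 - 2100 + 10920 + 32760 = 41157.

41157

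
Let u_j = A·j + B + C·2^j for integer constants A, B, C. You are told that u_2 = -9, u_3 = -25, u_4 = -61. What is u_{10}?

-5077

At j = 2, 3, 4: 2A + B + 4C = -9; 3A + B + 8C = -25; 4A + B + 16C = -61.
Subtracting the first from the second: A + 4C = -16.
Subtracting the second from the third: A + 8C = -36.
Solving: C = -5, A = 4, then B = 3.
Hence u_{10} = 4·10 + 3 + (-5)·1024 = -5077.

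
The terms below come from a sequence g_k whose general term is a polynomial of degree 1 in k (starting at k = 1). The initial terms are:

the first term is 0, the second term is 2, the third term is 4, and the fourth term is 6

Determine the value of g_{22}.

1st diffs: 2, 2, 2 (constant).
So g_k = 2k - 2.
Evaluating at k = 22 gives g_{22} = 42.

42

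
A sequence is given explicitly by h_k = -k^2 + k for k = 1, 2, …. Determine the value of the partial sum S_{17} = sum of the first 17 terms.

Over k = 1..17: Σk = 153, Σk² = 1785.
Total = (-1)·1785 + (1)·153 = -1632.

-1632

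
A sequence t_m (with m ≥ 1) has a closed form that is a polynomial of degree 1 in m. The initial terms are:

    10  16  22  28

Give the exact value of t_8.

52

1st diffs: 6, 6, 6 (constant).
So t_m = 6m + 4.
Evaluating at m = 8 gives t_8 = 52.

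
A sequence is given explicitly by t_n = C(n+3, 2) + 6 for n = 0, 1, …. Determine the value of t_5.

34

C(8, 2) = 28, so t_5 = 34.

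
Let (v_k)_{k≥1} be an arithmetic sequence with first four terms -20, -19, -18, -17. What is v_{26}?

Common difference d = 1.
v_k = -20 + (k - 1)·1.
v_{26} = -20 + 25·1 = 5.

5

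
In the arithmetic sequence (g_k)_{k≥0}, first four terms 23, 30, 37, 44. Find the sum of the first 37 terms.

Common difference d = 7.
g_k = 23 + (k - 0)·7.
g_{36} = 275; S = 37·(23 + 275)/2 = 5513.

5513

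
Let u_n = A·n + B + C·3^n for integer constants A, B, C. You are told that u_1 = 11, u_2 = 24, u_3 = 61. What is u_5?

At n = 1, 2, 3: A + B + 3C = 11; 2A + B + 9C = 24; 3A + B + 27C = 61.
Subtracting the first from the second: A + 6C = 13.
Subtracting the second from the third: A + 18C = 37.
Solving: C = 2, A = 1, then B = 4.
Therefore u_5 = 5 + 4 + 2·243 = 495.

495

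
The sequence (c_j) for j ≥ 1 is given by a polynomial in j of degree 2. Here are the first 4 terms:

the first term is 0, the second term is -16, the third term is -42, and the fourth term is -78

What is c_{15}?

-1134

1st diffs: -16, -26, -36.
2nd diffs: -10, -10 (constant).
So c_j = -5j^2 - j + 6.
Evaluating at j = 15 gives c_{15} = -1134.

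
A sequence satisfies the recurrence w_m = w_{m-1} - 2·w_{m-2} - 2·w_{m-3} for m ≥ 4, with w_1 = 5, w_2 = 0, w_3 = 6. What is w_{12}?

Iterate the recurrence:
w_4 = -4  w_5 = -16  w_6 = -20  w_7 = 20  w_8 = 92  w_9 = 92  w_{10} = -132  w_{11} = -500  w_{12} = -420.

-420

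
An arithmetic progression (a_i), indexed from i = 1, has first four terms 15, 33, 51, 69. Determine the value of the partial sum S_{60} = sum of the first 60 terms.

Common difference d = 18.
a_i = 15 + (i - 1)·18.
a_{60} = 1077; S = 60·(15 + 1077)/2 = 32760.

32760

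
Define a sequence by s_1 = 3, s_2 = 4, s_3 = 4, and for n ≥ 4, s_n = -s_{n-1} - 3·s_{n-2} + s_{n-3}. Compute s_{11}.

Applying the relation repeatedly:
s_4 = -13, s_5 = 5, s_6 = 38, s_7 = -66, s_8 = -43, s_9 = 279, s_{10} = -216, s_{11} = -664.

-664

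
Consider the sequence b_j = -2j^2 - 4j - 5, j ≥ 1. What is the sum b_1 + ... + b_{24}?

-11120

Over j = 1..24: Σj = 300, Σj² = 4900.
Total = (-2)·4900 + (-4)·300 + (-5)·24 = -11120.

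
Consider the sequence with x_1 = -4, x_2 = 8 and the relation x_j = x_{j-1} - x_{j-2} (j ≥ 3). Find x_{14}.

Iterate the recurrence:
x_3 = 12;  x_4 = 4;  x_5 = -8;  …;  x_{11} = -8;  x_{12} = -12;  x_{13} = -4;  x_{14} = 8.

8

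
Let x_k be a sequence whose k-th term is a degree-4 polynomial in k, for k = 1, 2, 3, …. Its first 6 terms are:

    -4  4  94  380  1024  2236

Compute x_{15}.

1st diffs: 8, 90, 286, 644, 1212.
2nd diffs: 82, 196, 358, 568.
3rd diffs: 114, 162, 210.
4th diffs: 48, 48 (constant).
Newton forward-difference form: x_k = -4 + 8·C(k-1,1) + 82·C(k-1,2) + 114·C(k-1,3) + 48·C(k-1,4).
At k = 15: k-1 = 14, so x_{15} = -4 + 112 + 7462 + 41496 + 48048 = 97114.

97114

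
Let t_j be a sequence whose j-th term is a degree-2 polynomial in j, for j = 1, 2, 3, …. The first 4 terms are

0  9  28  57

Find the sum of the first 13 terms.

1st diffs: 9, 19, 29.
2nd diffs: 10, 10 (constant).
Newton forward-difference form: t_j = 9·C(j-1,1) + 10·C(j-1,2).
Continuing: …, 96, 145, 204, 273, …, t_{13} = 768.
Summing j = 1..13 (13 terms) gives 3562.

3562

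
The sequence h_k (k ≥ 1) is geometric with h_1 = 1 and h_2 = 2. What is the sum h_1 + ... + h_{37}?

137438953471

Common ratio r = 2.
h_k = 1·2^(k-1).
S = 1·(2^37 - 1)/(2 - 1) = 1·(137438953472 - 1)/(1) = 137438953471.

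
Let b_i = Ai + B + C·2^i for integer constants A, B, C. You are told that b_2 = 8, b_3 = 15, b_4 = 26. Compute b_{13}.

Plug in i = 2, 3, 4: 2A + B + 4C = 8; 3A + B + 8C = 15; 4A + B + 16C = 26.
Subtracting the first from the second: A + 4C = 7.
Subtracting the second from the third: A + 8C = 11.
Solving: C = 1, A = 3, then B = -2.
Hence b_{13} = 3·13 + (-2) + 1·8192 = 8229.

8229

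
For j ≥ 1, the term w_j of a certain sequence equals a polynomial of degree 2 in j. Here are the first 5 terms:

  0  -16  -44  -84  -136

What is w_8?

-364

1st diffs: -16, -28, -40, -52.
2nd diffs: -12, -12, -12 (constant).
So w_j = -6j^2 + 2j + 4.
Evaluating at j = 8 gives w_8 = -364.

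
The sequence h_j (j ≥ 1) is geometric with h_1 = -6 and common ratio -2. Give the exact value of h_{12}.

12288

h_j = (-6)·(-2)^(j-1).
h_{12} = (-6)·(-2)^11 = 12288.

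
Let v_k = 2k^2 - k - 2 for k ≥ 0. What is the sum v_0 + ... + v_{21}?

Over k = 0..21: Σk = 231, Σk² = 3311.
Total = (2)·3311 + (-1)·231 + (-2)·22 = 6347.

6347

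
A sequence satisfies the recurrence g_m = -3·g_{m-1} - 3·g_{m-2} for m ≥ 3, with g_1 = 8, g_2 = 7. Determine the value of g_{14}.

5103

Iterate the recurrence:
g_3 = -45;  g_4 = 114;  g_5 = -207;  …;  g_{11} = 5589;  g_{12} = -7533;  g_{13} = 5832;  g_{14} = 5103.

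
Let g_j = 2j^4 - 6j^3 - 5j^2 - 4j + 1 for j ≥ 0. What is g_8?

4769

g_8 = 2·8^4 - 6·8^3 - 5·8^2 - 4·8 + 1 = 4769.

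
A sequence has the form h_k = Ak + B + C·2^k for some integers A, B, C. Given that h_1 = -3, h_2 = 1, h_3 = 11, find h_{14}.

49117

Write the equations: A + B + 2C = -3; 2A + B + 4C = 1; 3A + B + 8C = 11.
Subtracting the first from the second: A + 2C = 4.
Subtracting the second from the third: A + 4C = 10.
Solving: C = 3, A = -2, then B = -7.
So h_k = -2·k + (-7) + 3·2^k; at k=14 this is 49117.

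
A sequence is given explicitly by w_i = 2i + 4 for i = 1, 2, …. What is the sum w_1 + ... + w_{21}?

546

Over i = 1..21: Σi = 231.
Total = (2)·231 + (4)·21 = 546.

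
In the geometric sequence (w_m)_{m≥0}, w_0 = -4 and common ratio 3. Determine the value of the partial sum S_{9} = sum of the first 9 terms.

w_m = (-4)·3^(m-0).
S = (-4)·(3^9 - 1)/(3 - 1) = (-4)·(19683 - 1)/(2) = -39364.

-39364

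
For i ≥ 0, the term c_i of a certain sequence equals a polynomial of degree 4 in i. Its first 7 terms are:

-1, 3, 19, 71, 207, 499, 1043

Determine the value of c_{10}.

8499

1st diffs: 4, 16, 52, 136, 292, 544.
2nd diffs: 12, 36, 84, 156, 252.
3rd diffs: 24, 48, 72, 96.
4th diffs: 24, 24, 24 (constant).
Newton forward-difference form: c_i = -1 + 4·C(i,1) + 12·C(i,2) + 24·C(i,3) + 24·C(i,4).
At i = 10: i = 10, so c_{10} = -1 + 40 + 540 + 2880 + 5040 = 8499.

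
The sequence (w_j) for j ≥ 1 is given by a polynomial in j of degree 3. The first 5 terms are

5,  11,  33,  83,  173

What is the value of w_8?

803

1st diffs: 6, 22, 50, 90.
2nd diffs: 16, 28, 40.
3rd diffs: 12, 12 (constant).
Newton forward-difference form: w_j = 5 + 6·C(j-1,1) + 16·C(j-1,2) + 12·C(j-1,3).
At j = 8: j-1 = 7, so w_8 = 5 + 42 + 336 + 420 = 803.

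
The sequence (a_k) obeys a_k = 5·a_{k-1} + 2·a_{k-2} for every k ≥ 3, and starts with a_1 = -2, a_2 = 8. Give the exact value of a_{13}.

729981052

Compute successive terms:
a_3 = 36; a_4 = 196; a_5 = 1052; …; a_{10} = 4707988; a_{11} = 25292636; a_{12} = 135879156; a_{13} = 729981052.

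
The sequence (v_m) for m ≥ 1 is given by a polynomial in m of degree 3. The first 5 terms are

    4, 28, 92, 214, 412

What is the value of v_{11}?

4204

1st diffs: 24, 64, 122, 198.
2nd diffs: 40, 58, 76.
3rd diffs: 18, 18 (constant).
So v_m = 3m^3 + 2m^2 - 3m + 2.
Evaluating at m = 11 gives v_{11} = 4204.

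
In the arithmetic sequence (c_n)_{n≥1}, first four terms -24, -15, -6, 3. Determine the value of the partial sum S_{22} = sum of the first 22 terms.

Common difference d = 9.
c_n = -24 + (n - 1)·9.
c_{22} = 165; S = 22·(-24 + 165)/2 = 1551.

1551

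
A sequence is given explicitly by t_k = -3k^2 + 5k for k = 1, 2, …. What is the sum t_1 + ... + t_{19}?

Over k = 1..19: Σk = 190, Σk² = 2470.
Total = (-3)·2470 + (5)·190 = -6460.

-6460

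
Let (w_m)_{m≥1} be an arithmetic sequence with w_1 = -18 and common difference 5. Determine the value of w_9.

22

w_m = -18 + (m - 1)·5.
w_9 = -18 + 8·5 = 22.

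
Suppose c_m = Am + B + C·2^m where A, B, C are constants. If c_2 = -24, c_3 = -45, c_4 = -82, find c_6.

The three given values yield: 2A + B + 4C = -24; 3A + B + 8C = -45; 4A + B + 16C = -82.
Subtracting the first from the second: A + 4C = -21.
Subtracting the second from the third: A + 8C = -37.
Solving: C = -4, A = -5, then B = 2.
So c_m = -5·m + 2 + (-4)·2^m; at m=6 this is -284.

-284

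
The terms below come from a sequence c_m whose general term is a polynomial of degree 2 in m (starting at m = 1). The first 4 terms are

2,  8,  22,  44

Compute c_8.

1st diffs: 6, 14, 22.
2nd diffs: 8, 8 (constant).
Newton forward-difference form: c_m = 2 + 6·C(m-1,1) + 8·C(m-1,2).
At m = 8: m-1 = 7, so c_8 = 2 + 42 + 168 = 212.

212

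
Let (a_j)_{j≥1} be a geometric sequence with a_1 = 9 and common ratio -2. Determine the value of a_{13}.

a_j = 9·(-2)^(j-1).
a_{13} = 9·(-2)^12 = 36864.

36864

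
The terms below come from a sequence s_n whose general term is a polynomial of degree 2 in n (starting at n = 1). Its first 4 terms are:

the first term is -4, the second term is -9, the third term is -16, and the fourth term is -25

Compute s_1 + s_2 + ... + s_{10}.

1st diffs: -5, -7, -9.
2nd diffs: -2, -2 (constant).
So s_n = -n^2 - 2n - 1.
Continuing: …, -36, -49, -64, -81, …, s_{10} = -121.
Summing n = 1..10 (10 terms) gives -505.

-505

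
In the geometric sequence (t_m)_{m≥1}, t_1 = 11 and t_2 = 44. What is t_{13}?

Common ratio r = 4.
t_m = 11·4^(m-1).
t_{13} = 11·4^12 = 184549376.

184549376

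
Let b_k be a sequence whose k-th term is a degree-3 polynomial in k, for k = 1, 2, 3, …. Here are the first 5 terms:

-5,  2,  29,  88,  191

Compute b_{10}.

1786

1st diffs: 7, 27, 59, 103.
2nd diffs: 20, 32, 44.
3rd diffs: 12, 12 (constant).
So b_k = 2k^3 - 2k^2 - k - 4.
Evaluating at k = 10 gives b_{10} = 1786.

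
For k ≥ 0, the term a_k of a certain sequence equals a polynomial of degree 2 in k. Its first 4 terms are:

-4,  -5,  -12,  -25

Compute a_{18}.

1st diffs: -1, -7, -13.
2nd diffs: -6, -6 (constant).
So a_k = -3k^2 + 2k - 4.
Evaluating at k = 18 gives a_{18} = -940.

-940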